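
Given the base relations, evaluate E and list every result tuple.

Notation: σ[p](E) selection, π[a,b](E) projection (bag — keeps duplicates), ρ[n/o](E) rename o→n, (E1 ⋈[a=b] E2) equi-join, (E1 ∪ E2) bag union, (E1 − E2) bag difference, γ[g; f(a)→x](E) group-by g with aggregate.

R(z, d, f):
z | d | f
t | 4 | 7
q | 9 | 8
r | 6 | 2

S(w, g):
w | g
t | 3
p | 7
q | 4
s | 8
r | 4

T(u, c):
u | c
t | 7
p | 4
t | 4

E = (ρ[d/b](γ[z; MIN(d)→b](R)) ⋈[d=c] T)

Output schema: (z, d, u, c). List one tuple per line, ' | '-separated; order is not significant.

Row counts bottom-up:
  R → 3
  γ[z; MIN(d)→b](R) → 3
  ρ[d/b](γ[z; MIN(d)→b](R)) → 3
  T → 3
  (ρ[d/b](γ[z; MIN(d)→b](R)) ⋈[d=c] T) → 2

== RESULT ==
z | d | u | c
t | 4 | p | 4
t | 4 | t | 4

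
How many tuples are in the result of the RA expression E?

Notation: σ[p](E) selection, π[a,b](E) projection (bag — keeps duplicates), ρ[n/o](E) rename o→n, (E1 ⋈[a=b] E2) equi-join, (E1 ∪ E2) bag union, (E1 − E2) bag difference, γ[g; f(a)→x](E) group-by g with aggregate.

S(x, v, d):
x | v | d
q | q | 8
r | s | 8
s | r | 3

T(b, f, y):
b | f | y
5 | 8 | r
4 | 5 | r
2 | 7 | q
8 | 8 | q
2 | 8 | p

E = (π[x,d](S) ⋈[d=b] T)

Stepwise |·|:
  S → 3
  π[x,d](S) → 3
  T → 5
  (π[x,d](S) ⋈[d=b] T) → 2

|E| = 2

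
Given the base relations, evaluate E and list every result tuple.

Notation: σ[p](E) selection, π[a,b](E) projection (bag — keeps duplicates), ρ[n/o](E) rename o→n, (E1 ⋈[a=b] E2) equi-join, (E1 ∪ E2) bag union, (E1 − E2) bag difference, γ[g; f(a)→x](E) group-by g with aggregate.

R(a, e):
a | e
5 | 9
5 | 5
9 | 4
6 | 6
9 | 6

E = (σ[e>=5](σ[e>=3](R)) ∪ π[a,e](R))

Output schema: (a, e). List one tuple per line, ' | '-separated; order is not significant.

Stepwise |·|:
  R → 5
  σ[e>=3](R) → 5
  σ[e>=5](σ[e>=3](R)) → 4
  R → 5
  π[a,e](R) → 5
  (σ[e>=5](σ[e>=3](R)) ∪ π[a,e](R)) → 9

== RESULT ==
a | e
5 | 5
5 | 5
5 | 9
5 | 9
6 | 6
6 | 6
9 | 4
9 | 6
9 | 6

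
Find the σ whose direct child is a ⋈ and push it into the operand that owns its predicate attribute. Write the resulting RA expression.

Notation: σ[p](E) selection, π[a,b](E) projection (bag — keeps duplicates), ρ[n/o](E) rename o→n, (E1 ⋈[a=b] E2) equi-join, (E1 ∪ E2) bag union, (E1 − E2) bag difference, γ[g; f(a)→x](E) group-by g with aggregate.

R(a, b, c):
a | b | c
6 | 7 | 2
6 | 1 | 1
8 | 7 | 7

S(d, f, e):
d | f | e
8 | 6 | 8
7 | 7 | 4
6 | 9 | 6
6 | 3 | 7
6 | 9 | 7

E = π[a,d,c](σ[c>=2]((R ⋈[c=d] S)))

σ filters on c, owned by the left side.
E' = π[a,d,c]((σ[c>=2](R) ⋈[c=d] S))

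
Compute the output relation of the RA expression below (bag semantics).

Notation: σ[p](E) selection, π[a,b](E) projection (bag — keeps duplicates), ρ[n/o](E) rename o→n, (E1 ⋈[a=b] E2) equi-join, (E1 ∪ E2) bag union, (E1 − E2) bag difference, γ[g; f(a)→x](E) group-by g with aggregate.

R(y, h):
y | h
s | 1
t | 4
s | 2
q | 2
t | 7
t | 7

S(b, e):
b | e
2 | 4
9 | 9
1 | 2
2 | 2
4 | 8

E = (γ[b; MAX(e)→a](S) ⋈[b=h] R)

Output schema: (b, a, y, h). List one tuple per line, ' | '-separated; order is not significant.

Row counts bottom-up:
  S → 5
  γ[b; MAX(e)→a](S) → 4
  R → 6
  (γ[b; MAX(e)→a](S) ⋈[b=h] R) → 4

== RESULT ==
b | a | y | h
1 | 2 | s | 1
2 | 4 | q | 2
2 | 4 | s | 2
4 | 8 | t | 4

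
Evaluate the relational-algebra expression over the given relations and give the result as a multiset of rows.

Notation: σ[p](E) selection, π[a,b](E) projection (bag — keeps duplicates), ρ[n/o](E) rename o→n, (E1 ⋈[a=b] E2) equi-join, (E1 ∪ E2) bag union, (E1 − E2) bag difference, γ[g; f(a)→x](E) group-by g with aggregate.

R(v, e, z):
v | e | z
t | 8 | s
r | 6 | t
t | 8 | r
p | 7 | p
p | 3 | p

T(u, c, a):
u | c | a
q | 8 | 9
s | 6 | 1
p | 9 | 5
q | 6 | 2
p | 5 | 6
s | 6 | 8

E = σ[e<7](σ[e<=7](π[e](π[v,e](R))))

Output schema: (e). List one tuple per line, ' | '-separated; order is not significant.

Row counts bottom-up:
  R → 5
  π[v,e](R) → 5
  π[e](π[v,e](R)) → 5
  σ[e<=7](π[e](π[v,e](R))) → 3
  σ[e<7](σ[e<=7](π[e](π[v,e](R)))) → 2

== RESULT ==
e
3
6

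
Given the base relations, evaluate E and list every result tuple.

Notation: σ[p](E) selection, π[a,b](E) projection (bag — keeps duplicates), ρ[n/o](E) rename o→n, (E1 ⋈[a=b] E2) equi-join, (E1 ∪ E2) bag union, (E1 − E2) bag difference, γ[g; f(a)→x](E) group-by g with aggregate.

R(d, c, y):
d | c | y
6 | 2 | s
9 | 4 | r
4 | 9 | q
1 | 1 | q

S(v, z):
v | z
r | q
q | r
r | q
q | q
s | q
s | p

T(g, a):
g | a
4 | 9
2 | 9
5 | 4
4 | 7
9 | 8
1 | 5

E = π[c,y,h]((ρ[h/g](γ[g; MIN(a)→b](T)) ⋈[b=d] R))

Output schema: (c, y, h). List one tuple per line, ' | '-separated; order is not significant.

Per-node cardinality:
  T → 6
  γ[g; MIN(a)→b](T) → 5
  ρ[h/g](γ[g; MIN(a)→b](T)) → 5
  R → 4
  (ρ[h/g](γ[g; MIN(a)→b](T)) ⋈[b=d] R) → 2
  π[c,y,h]((ρ[h/g](γ[g; MIN(a)→b](T)) ⋈[b=d] R)) → 2

== RESULT ==
c | y | h
4 | r | 2
9 | q | 5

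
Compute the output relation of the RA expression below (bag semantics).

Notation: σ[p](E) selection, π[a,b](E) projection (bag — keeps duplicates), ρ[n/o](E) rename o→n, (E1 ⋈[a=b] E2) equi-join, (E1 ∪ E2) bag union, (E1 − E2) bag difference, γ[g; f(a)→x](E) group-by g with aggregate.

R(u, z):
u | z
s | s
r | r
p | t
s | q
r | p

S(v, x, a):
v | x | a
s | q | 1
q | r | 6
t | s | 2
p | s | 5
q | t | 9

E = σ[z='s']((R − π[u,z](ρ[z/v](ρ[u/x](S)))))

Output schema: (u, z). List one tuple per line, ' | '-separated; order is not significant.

Per-node cardinality:
  R → 5
  S → 5
  ρ[u/x](S) → 5
  ρ[z/v](ρ[u/x](S)) → 5
  π[u,z](ρ[z/v](ρ[u/x](S))) → 5
  (R − π[u,z](ρ[z/v](ρ[u/x](S)))) → 5
  σ[z='s']((R − π[u,z](ρ[z/v](ρ[u/x](S))))) → 1

== RESULT ==
u | z
s | s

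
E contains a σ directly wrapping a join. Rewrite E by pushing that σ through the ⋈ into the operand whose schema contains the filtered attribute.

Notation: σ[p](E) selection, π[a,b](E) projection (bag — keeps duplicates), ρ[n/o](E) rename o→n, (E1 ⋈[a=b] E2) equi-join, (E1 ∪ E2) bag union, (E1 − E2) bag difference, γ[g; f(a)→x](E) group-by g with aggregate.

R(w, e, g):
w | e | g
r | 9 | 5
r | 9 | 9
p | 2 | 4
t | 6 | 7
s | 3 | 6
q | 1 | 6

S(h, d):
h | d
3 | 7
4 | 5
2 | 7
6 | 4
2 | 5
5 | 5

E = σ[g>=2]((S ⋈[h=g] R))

σ filters on g, owned by the right side.
E' = (S ⋈[h=g] σ[g>=2](R))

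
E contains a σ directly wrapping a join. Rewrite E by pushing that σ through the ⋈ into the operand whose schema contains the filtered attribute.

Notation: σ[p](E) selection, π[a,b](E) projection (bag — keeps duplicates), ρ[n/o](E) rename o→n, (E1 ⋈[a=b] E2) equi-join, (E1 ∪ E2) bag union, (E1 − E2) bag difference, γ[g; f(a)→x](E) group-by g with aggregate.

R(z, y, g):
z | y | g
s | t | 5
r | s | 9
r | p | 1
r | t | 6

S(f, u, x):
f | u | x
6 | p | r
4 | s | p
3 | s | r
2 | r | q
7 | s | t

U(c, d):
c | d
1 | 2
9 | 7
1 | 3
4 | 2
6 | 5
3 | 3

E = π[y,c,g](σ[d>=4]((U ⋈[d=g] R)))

σ filters on d, owned by the left side.
E' = π[y,c,g]((σ[d>=4](U) ⋈[d=g] R))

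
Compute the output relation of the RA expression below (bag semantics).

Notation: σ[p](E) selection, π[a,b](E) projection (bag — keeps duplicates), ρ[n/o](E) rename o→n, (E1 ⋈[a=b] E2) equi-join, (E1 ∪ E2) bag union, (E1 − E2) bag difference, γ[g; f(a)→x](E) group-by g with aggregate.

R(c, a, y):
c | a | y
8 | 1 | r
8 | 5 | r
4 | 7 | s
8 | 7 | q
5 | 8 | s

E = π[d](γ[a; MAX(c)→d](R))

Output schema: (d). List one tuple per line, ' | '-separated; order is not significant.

Subexpression sizes:
  R → 5
  γ[a; MAX(c)→d](R) → 4
  π[d](γ[a; MAX(c)→d](R)) → 4

== RESULT ==
d
5
8
8
8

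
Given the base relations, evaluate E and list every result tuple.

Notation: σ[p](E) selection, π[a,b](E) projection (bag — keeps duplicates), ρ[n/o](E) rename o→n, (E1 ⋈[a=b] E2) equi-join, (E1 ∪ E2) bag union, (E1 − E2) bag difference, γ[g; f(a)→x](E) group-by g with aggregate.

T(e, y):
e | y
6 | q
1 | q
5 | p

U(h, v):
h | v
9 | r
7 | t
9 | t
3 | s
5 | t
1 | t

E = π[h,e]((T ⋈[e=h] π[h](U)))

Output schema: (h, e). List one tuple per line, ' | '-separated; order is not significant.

Per-node cardinality:
  T → 3
  U → 6
  π[h](U) → 6
  (T ⋈[e=h] π[h](U)) → 2
  π[h,e]((T ⋈[e=h] π[h](U))) → 2

== RESULT ==
h | e
1 | 1
5 | 5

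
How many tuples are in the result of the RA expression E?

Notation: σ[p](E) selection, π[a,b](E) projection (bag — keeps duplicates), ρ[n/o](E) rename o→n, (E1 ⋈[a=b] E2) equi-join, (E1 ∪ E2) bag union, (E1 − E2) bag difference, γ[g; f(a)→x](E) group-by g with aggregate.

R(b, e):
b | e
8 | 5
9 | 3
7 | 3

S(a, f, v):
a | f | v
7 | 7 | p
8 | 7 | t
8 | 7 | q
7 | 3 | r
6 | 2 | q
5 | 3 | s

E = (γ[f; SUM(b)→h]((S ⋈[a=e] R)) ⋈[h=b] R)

Row counts bottom-up:
  S → 6
  R → 3
  (S ⋈[a=e] R) → 1
  γ[f; SUM(b)→h]((S ⋈[a=e] R)) → 1
  R → 3
  (γ[f; SUM(b)→h]((S ⋈[a=e] R)) ⋈[h=b] R) → 1

|E| = 1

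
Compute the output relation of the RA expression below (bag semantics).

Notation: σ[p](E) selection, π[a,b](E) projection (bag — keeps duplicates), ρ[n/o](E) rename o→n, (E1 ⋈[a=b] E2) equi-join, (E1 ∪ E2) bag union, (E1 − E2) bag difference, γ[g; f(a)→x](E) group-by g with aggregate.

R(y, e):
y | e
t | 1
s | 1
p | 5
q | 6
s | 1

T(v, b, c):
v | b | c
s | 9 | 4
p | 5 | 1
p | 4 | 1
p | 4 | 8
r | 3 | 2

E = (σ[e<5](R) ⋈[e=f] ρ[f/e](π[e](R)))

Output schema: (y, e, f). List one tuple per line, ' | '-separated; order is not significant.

Per-node cardinality:
  R → 5
  σ[e<5](R) → 3
  R → 5
  π[e](R) → 5
  ρ[f/e](π[e](R)) → 5
  (σ[e<5](R) ⋈[e=f] ρ[f/e](π[e](R))) → 9

== RESULT ==
y | e | f
s | 1 | 1
s | 1 | 1
s | 1 | 1
s | 1 | 1
s | 1 | 1
s | 1 | 1
t | 1 | 1
t | 1 | 1
t | 1 | 1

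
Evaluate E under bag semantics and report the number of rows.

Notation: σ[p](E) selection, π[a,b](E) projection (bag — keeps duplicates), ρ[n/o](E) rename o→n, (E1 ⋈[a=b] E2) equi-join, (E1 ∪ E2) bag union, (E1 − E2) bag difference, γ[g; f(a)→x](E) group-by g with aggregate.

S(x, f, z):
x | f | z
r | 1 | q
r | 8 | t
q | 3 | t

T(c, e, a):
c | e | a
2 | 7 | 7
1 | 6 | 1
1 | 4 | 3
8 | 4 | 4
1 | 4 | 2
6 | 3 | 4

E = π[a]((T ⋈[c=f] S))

Stepwise |·|:
  T → 6
  S → 3
  (T ⋈[c=f] S) → 4
  π[a]((T ⋈[c=f] S)) → 4

|E| = 4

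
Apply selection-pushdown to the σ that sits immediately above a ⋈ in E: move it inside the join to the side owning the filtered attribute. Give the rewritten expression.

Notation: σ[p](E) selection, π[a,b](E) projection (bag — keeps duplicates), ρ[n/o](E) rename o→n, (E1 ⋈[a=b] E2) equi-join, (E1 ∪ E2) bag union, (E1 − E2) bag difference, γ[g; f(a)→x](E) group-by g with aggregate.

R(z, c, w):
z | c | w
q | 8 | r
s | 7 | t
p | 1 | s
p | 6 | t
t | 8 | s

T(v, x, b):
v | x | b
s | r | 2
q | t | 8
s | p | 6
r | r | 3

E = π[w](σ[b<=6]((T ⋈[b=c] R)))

σ filters on b, owned by the left side.
E' = π[w]((σ[b<=6](T) ⋈[b=c] R))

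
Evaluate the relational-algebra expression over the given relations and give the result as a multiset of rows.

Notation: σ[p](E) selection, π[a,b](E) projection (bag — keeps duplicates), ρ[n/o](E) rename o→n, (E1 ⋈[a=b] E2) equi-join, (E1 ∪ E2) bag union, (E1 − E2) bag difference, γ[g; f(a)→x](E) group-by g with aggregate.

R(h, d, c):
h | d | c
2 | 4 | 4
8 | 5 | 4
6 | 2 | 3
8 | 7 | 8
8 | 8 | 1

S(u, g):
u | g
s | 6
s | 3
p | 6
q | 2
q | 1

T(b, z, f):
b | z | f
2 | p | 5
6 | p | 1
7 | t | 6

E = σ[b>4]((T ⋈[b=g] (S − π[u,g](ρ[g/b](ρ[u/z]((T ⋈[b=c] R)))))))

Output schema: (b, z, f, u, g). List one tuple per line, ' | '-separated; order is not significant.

Subexpression sizes:
  T → 3
  S → 5
  T → 3
  R → 5
  (T ⋈[b=c] R) → 0
  ρ[u/z]((T ⋈[b=c] R)) → 0
  ρ[g/b](ρ[u/z]((T ⋈[b=c] R))) → 0
  π[u,g](ρ[g/b](ρ[u/z]((T ⋈[b=c] R)))) → 0
  (S − π[u,g](ρ[g/b](ρ[u/z]((T ⋈[b=c] R))))) → 5
  (T ⋈[b=g] (S − π[u,g](ρ[g/b](ρ[u/z]((T ⋈[b=c] R)))))) → 3
  σ[b>4]((T ⋈[b=g] (S − π[u,g](ρ[g/b](ρ[u/z]((T ⋈[b=c] R))))))) → 2

== RESULT ==
b | z | f | u | g
6 | p | 1 | p | 6
6 | p | 1 | s | 6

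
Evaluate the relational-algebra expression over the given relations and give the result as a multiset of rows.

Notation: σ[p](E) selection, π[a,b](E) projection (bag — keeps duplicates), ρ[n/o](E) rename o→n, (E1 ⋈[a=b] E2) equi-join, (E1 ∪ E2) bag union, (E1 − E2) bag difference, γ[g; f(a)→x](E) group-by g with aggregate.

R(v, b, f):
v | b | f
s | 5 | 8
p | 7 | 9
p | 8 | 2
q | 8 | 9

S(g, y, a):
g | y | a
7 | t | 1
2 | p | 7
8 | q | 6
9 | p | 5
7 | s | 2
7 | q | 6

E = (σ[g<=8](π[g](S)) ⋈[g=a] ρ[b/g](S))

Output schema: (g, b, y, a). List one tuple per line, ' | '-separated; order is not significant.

Subexpression sizes:
  S → 6
  π[g](S) → 6
  σ[g<=8](π[g](S)) → 5
  S → 6
  ρ[b/g](S) → 6
  (σ[g<=8](π[g](S)) ⋈[g=a] ρ[b/g](S)) → 4

== RESULT ==
g | b | y | a
2 | 7 | s | 2
7 | 2 | p | 7
7 | 2 | p | 7
7 | 2 | p | 7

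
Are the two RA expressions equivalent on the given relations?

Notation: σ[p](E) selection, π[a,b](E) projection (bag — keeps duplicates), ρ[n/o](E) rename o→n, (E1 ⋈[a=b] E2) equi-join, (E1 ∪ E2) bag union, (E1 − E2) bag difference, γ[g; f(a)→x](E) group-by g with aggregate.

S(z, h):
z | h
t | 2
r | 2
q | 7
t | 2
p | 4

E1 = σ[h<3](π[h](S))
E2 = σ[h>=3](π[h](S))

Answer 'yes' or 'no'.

E1 row counts bottom-up:
  S → 5
  π[h](S) → 5
  σ[h<3](π[h](S)) → 3
E2 row counts bottom-up:
  S → 5
  π[h](S) → 5
  σ[h>=3](π[h](S)) → 2

E1 result:
h
2
2
2
E2 result:
h
4
7
Witness: (7,) appears 0× in E1 but 1× in E2.

no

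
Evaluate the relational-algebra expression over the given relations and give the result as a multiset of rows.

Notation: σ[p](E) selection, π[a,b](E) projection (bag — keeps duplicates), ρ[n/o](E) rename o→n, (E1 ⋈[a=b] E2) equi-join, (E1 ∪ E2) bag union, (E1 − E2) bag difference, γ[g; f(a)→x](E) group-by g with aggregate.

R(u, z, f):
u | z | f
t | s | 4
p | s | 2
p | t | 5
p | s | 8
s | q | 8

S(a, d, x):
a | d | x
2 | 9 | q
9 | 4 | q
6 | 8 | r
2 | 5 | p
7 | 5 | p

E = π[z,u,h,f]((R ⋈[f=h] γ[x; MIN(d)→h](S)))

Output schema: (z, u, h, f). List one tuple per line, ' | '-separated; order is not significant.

Stepwise |·|:
  R → 5
  S → 5
  γ[x; MIN(d)→h](S) → 3
  (R ⋈[f=h] γ[x; MIN(d)→h](S)) → 4
  π[z,u,h,f]((R ⋈[f=h] γ[x; MIN(d)→h](S))) → 4

== RESULT ==
z | u | h | f
q | s | 8 | 8
s | p | 8 | 8
s | t | 4 | 4
t | p | 5 | 5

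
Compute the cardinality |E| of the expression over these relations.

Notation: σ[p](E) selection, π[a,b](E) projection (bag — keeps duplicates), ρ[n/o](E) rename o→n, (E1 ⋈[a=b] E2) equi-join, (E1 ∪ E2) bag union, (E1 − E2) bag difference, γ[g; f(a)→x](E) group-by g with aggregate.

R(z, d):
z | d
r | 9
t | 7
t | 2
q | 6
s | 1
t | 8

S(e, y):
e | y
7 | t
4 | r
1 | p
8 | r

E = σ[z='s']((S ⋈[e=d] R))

Subexpression sizes:
  S → 4
  R → 6
  (S ⋈[e=d] R) → 3
  σ[z='s']((S ⋈[e=d] R)) → 1

|E| = 1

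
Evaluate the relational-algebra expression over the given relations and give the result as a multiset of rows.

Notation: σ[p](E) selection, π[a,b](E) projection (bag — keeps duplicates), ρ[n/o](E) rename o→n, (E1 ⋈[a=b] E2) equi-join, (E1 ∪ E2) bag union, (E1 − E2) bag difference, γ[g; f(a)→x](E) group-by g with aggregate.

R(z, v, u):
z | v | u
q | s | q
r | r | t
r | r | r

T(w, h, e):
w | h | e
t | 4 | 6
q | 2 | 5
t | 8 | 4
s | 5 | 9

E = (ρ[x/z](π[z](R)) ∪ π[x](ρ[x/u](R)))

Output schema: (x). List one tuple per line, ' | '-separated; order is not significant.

Stepwise |·|:
  R → 3
  π[z](R) → 3
  ρ[x/z](π[z](R)) → 3
  R → 3
  ρ[x/u](R) → 3
  π[x](ρ[x/u](R)) → 3
  (ρ[x/z](π[z](R)) ∪ π[x](ρ[x/u](R))) → 6

== RESULT ==
x
q
q
r
r
r
t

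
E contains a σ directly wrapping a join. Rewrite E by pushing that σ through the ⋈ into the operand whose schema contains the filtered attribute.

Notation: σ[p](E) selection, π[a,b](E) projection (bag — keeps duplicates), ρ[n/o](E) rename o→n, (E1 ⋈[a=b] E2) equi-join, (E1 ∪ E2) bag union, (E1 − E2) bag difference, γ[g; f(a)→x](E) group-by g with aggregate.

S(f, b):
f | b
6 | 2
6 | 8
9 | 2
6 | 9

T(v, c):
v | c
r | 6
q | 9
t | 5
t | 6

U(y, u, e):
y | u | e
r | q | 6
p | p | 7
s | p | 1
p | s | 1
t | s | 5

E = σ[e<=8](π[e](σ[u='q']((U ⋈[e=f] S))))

σ filters on u, owned by the left side.
E' = σ[e<=8](π[e]((σ[u='q'](U) ⋈[e=f] S)))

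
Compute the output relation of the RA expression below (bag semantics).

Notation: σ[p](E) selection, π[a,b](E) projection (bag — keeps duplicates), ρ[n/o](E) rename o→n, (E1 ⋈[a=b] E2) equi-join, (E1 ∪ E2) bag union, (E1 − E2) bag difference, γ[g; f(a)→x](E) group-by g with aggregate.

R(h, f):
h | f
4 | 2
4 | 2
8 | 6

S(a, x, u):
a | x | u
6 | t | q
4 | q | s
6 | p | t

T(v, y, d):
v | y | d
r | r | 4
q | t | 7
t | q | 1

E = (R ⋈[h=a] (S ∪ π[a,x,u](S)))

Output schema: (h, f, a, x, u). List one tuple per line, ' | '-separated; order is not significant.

Stepwise |·|:
  R → 3
  S → 3
  S → 3
  π[a,x,u](S) → 3
  (S ∪ π[a,x,u](S)) → 6
  (R ⋈[h=a] (S ∪ π[a,x,u](S))) → 4

== RESULT ==
h | f | a | x | u
4 | 2 | 4 | q | s
4 | 2 | 4 | q | s
4 | 2 | 4 | q | s
4 | 2 | 4 | q | s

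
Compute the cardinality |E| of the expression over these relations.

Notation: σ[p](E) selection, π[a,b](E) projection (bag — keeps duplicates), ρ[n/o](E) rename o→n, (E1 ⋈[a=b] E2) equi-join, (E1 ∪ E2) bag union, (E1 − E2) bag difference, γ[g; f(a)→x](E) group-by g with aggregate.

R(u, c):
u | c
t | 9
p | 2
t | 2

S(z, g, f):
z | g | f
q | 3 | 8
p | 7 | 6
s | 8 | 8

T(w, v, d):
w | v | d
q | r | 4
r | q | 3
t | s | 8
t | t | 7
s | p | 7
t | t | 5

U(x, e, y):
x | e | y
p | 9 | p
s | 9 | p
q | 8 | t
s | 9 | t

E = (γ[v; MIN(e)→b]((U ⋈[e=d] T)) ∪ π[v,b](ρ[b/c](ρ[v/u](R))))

Row counts bottom-up:
  U → 4
  T → 6
  (U ⋈[e=d] T) → 1
  γ[v; MIN(e)→b]((U ⋈[e=d] T)) → 1
  R → 3
  ρ[v/u](R) → 3
  ρ[b/c](ρ[v/u](R)) → 3
  π[v,b](ρ[b/c](ρ[v/u](R))) → 3
  (γ[v; MIN(e)→b]((U ⋈[e=d] T)) ∪ π[v,b](ρ[b/c](ρ[v/u](R)))) → 4

|E| = 4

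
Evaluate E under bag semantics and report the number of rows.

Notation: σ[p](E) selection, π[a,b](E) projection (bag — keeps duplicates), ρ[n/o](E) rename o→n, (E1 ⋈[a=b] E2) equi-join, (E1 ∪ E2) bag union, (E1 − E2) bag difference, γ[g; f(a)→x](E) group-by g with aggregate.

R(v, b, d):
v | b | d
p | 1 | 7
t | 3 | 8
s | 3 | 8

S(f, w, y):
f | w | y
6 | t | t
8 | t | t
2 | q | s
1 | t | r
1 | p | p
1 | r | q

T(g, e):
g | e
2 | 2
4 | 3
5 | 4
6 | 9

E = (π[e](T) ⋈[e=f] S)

Per-node cardinality:
  T → 4
  π[e](T) → 4
  S → 6
  (π[e](T) ⋈[e=f] S) → 1

|E| = 1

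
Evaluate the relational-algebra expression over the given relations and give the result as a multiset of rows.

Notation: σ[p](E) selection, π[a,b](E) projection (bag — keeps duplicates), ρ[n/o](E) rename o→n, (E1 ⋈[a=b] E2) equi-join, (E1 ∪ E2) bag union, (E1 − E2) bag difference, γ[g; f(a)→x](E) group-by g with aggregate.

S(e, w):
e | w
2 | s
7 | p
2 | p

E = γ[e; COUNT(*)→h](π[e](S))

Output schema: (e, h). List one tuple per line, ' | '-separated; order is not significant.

Per-node cardinality:
  S → 3
  π[e](S) → 3
  γ[e; COUNT(*)→h](π[e](S)) → 2

== RESULT ==
e | h
2 | 2
7 | 1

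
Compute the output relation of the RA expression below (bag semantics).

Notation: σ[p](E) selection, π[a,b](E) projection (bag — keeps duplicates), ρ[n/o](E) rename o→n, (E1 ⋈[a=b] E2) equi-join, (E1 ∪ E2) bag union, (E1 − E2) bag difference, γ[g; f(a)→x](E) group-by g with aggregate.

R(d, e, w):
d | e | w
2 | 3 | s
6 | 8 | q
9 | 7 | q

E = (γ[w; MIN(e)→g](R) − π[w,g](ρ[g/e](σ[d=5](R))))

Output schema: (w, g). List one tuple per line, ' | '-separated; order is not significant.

Subexpression sizes:
  R → 3
  γ[w; MIN(e)→g](R) → 2
  R → 3
  σ[d=5](R) → 0
  ρ[g/e](σ[d=5](R)) → 0
  π[w,g](ρ[g/e](σ[d=5](R))) → 0
  (γ[w; MIN(e)→g](R) − π[w,g](ρ[g/e](σ[d=5](R)))) → 2

== RESULT ==
w | g
q | 7
s | 3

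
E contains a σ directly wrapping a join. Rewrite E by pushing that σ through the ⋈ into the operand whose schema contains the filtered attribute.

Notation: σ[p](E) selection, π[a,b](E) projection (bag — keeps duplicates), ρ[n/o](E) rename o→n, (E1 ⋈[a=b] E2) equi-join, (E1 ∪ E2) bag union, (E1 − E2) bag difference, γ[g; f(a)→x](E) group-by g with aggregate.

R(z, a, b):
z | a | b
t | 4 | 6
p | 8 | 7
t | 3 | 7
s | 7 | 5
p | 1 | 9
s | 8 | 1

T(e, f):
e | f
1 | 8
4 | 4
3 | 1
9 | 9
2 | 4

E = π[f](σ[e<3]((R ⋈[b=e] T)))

σ filters on e, owned by the right side.
E' = π[f]((R ⋈[b=e] σ[e<3](T)))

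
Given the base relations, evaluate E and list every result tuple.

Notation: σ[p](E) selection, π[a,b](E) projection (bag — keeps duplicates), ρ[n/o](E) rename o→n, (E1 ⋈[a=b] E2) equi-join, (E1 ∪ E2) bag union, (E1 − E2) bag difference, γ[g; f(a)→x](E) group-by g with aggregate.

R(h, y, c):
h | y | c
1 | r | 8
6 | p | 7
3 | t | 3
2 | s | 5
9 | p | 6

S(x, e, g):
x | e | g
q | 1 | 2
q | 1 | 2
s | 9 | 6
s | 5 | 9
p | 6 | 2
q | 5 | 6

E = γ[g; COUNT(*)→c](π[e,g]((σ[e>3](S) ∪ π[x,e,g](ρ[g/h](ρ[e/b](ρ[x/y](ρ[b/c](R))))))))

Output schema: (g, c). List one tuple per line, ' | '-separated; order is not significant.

Stepwise |·|:
  S → 6
  σ[e>3](S) → 4
  R → 5
  ρ[b/c](R) → 5
  ρ[x/y](ρ[b/c](R)) → 5
  ρ[e/b](ρ[x/y](ρ[b/c](R))) → 5
  ρ[g/h](ρ[e/b](ρ[x/y](ρ[b/c](R)))) → 5
  π[x,e,g](ρ[g/h](ρ[e/b](ρ[x/y](ρ[b/c](R))))) → 5
  (σ[e>3](S) ∪ π[x,e,g](ρ[g/h](ρ[e/b](ρ[x/y](ρ[b/c](R)))))) → 9
  π[e,g]((σ[e>3](S) ∪ π[x,e,g](ρ[g/h](ρ[e/b](ρ[x/y](ρ[b/c](R))))))) → 9
  γ[g; COUNT(*)→c](π[e,g]((σ[e>3](S) ∪ π[x,e,g](ρ[g/h](ρ[e/b](ρ[x/y](ρ[b/c](R)))))))) → 5

== RESULT ==
g | c
1 | 1
2 | 2
3 | 1
6 | 3
9 | 2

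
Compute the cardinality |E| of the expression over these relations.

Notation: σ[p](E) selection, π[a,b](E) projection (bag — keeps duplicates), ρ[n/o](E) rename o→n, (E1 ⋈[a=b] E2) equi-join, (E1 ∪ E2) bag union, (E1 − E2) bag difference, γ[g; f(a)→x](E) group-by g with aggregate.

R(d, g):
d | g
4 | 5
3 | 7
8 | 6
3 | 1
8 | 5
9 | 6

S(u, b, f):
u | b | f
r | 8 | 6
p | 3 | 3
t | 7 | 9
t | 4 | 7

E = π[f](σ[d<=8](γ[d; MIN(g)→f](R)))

Subexpression sizes:
  R → 6
  γ[d; MIN(g)→f](R) → 4
  σ[d<=8](γ[d; MIN(g)→f](R)) → 3
  π[f](σ[d<=8](γ[d; MIN(g)→f](R))) → 3

|E| = 3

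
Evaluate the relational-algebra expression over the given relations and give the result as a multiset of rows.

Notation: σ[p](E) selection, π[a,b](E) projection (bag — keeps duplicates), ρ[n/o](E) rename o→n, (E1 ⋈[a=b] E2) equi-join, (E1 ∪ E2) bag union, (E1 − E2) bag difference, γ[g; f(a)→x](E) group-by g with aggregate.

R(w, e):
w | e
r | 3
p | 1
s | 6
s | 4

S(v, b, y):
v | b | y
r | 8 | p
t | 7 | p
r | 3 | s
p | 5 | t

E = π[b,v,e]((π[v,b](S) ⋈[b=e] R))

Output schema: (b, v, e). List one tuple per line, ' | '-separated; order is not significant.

Row counts bottom-up:
  S → 4
  π[v,b](S) → 4
  R → 4
  (π[v,b](S) ⋈[b=e] R) → 1
  π[b,v,e]((π[v,b](S) ⋈[b=e] R)) → 1

== RESULT ==
b | v | e
3 | r | 3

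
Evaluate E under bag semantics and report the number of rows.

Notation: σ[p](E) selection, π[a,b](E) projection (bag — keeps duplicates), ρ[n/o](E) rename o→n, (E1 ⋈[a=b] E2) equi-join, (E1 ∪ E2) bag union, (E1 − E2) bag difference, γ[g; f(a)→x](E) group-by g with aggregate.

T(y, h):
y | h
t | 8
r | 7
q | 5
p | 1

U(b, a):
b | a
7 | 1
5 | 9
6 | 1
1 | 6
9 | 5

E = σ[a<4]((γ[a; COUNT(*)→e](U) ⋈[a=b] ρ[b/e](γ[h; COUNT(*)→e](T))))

Per-node cardinality:
  U → 5
  γ[a; COUNT(*)→e](U) → 4
  T → 4
  γ[h; COUNT(*)→e](T) → 4
  ρ[b/e](γ[h; COUNT(*)→e](T)) → 4
  (γ[a; COUNT(*)→e](U) ⋈[a=b] ρ[b/e](γ[h; COUNT(*)→e](T))) → 4
  σ[a<4]((γ[a; COUNT(*)→e](U) ⋈[a=b] ρ[b/e](γ[h; COUNT(*)→e](T)))) → 4

|E| = 4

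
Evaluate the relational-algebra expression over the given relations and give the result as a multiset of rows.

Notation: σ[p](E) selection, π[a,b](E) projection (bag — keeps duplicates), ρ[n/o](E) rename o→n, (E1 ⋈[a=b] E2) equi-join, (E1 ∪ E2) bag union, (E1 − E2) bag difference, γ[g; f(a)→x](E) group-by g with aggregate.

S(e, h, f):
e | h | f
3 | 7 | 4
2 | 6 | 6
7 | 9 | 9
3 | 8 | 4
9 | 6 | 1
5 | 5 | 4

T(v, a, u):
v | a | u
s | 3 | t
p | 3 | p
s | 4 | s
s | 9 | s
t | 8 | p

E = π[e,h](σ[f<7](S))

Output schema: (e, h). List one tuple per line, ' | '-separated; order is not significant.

Row counts bottom-up:
  S → 6
  σ[f<7](S) → 5
  π[e,h](σ[f<7](S)) → 5

== RESULT ==
e | h
2 | 6
3 | 7
3 | 8
5 | 5
9 | 6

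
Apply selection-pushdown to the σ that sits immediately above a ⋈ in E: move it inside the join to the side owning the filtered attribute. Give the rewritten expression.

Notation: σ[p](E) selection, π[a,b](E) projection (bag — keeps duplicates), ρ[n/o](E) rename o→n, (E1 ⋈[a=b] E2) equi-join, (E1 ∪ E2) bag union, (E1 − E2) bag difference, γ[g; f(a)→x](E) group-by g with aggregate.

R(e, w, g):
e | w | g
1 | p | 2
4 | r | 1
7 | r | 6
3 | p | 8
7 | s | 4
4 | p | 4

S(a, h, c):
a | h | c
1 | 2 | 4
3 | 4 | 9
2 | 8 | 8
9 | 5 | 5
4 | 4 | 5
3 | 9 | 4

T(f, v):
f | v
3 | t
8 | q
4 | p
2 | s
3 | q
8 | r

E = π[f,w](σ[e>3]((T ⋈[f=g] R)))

σ filters on e, owned by the right side.
E' = π[f,w]((T ⋈[f=g] σ[e>3](R)))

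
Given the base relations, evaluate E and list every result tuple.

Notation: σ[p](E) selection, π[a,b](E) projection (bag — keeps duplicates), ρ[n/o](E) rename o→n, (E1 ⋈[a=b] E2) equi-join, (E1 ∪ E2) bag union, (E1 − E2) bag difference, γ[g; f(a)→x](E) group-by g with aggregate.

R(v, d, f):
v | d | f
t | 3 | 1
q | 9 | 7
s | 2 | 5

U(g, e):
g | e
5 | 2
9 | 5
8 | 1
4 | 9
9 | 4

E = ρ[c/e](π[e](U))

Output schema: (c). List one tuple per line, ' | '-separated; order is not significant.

Stepwise |·|:
  U → 5
  π[e](U) → 5
  ρ[c/e](π[e](U)) → 5

== RESULT ==
c
1
2
4
5
9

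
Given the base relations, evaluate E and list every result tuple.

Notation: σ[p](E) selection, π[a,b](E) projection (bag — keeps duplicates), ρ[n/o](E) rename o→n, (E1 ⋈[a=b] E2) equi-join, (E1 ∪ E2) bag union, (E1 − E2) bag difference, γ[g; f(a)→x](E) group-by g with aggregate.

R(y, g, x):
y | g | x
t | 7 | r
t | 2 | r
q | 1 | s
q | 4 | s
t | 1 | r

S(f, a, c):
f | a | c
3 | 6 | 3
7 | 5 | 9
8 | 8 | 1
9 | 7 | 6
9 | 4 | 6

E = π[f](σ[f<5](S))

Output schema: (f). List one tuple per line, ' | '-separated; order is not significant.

Row counts bottom-up:
  S → 5
  σ[f<5](S) → 1
  π[f](σ[f<5](S)) → 1

== RESULT ==
f
3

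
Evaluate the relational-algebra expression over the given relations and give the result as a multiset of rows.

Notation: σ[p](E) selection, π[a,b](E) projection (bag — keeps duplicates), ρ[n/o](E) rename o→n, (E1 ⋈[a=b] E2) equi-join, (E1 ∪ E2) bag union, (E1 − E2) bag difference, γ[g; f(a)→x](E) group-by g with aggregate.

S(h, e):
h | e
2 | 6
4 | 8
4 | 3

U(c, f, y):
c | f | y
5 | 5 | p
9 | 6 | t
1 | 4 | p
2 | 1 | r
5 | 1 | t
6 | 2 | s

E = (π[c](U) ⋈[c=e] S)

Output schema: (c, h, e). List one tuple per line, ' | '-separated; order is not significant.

Row counts bottom-up:
  U → 6
  π[c](U) → 6
  S → 3
  (π[c](U) ⋈[c=e] S) → 1

== RESULT ==
c | h | e
6 | 2 | 6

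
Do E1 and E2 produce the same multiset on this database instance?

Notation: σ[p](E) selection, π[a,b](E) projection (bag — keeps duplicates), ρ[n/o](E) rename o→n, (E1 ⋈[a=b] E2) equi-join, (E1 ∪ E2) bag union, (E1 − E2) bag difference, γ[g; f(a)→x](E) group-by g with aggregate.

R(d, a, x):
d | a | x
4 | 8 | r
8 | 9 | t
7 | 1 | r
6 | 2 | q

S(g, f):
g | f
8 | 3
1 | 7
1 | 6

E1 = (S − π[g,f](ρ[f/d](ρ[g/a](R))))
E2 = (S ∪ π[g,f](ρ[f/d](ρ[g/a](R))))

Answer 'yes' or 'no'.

E1 per-node cardinality:
  S → 3
  R → 4
  ρ[g/a](R) → 4
  ρ[f/d](ρ[g/a](R)) → 4
  π[g,f](ρ[f/d](ρ[g/a](R))) → 4
  (S − π[g,f](ρ[f/d](ρ[g/a](R)))) → 2
E2 per-node cardinality:
  S → 3
  R → 4
  ρ[g/a](R) → 4
  ρ[f/d](ρ[g/a](R)) → 4
  π[g,f](ρ[f/d](ρ[g/a](R))) → 4
  (S ∪ π[g,f](ρ[f/d](ρ[g/a](R)))) → 7

E1 result:
g | f
1 | 6
8 | 3
E2 result:
g | f
1 | 6
1 | 7
1 | 7
2 | 6
8 | 3
8 | 4
9 | 8
Witness: (8, 4) appears 0× in E1 but 1× in E2.

no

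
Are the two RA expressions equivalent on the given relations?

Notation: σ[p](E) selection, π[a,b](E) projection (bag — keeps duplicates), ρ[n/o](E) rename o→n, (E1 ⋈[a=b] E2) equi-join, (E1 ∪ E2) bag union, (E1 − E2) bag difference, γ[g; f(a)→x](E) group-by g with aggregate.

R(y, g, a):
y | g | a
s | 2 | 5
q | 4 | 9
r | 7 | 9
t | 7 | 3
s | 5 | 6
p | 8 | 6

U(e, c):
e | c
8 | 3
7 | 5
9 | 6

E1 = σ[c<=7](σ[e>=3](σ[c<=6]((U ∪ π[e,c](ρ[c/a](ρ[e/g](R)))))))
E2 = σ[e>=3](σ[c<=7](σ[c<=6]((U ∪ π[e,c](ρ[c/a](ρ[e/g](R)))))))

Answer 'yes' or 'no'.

E1 subexpression sizes:
  U → 3
  R → 6
  ρ[e/g](R) → 6
  ρ[c/a](ρ[e/g](R)) → 6
  π[e,c](ρ[c/a](ρ[e/g](R))) → 6
  (U ∪ π[e,c](ρ[c/a](ρ[e/g](R)))) → 9
  σ[c<=6]((U ∪ π[e,c](ρ[c/a](ρ[e/g](R))))) → 7
  σ[e>=3](σ[c<=6]((U ∪ π[e,c](ρ[c/a](ρ[e/g](R)))))) → 6
  σ[c<=7](σ[e>=3](σ[c<=6]((U ∪ π[e,c](ρ[c/a](ρ[e/g](R))))))) → 6
E2 subexpression sizes:
  U → 3
  R → 6
  ρ[e/g](R) → 6
  ρ[c/a](ρ[e/g](R)) → 6
  π[e,c](ρ[c/a](ρ[e/g](R))) → 6
  (U ∪ π[e,c](ρ[c/a](ρ[e/g](R)))) → 9
  σ[c<=6]((U ∪ π[e,c](ρ[c/a](ρ[e/g](R))))) → 7
  σ[c<=7](σ[c<=6]((U ∪ π[e,c](ρ[c/a](ρ[e/g](R)))))) → 7
  σ[e>=3](σ[c<=7](σ[c<=6]((U ∪ π[e,c](ρ[c/a](ρ[e/g](R))))))) → 6

E1 and E2 produce the same multiset:
e | c
5 | 6
7 | 3
7 | 5
8 | 3
8 | 6
9 | 6

yes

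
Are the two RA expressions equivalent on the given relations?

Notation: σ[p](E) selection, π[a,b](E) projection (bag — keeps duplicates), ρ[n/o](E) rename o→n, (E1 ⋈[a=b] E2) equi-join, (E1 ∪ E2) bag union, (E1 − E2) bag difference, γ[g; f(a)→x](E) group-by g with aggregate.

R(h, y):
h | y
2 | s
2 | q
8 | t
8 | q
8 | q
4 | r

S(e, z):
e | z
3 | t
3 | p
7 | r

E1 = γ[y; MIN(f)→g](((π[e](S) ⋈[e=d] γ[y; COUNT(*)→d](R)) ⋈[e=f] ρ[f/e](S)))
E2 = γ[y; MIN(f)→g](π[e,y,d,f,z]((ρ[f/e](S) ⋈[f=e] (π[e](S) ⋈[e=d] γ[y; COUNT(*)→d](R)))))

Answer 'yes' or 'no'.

E1 row counts bottom-up:
  S → 3
  π[e](S) → 3
  R → 6
  γ[y; COUNT(*)→d](R) → 4
  (π[e](S) ⋈[e=d] γ[y; COUNT(*)→d](R)) → 2
  S → 3
  ρ[f/e](S) → 3
  ((π[e](S) ⋈[e=d] γ[y; COUNT(*)→d](R)) ⋈[e=f] ρ[f/e](S)) → 4
  γ[y; MIN(f)→g](((π[e](S) ⋈[e=d] γ[y; COUNT(*)→d](R)) ⋈[e=f] ρ[f/e](S))) → 1
E2 row counts bottom-up:
  S → 3
  ρ[f/e](S) → 3
  S → 3
  π[e](S) → 3
  R → 6
  γ[y; COUNT(*)→d](R) → 4
  (π[e](S) ⋈[e=d] γ[y; COUNT(*)→d](R)) → 2
  (ρ[f/e](S) ⋈[f=e] (π[e](S) ⋈[e=d] γ[y; COUNT(*)→d](R))) → 4
  π[e,y,d,f,z]((ρ[f/e](S) ⋈[f=e] (π[e](S) ⋈[e=d] γ[y; COUNT(*)→d](R)))) → 4
  γ[y; MIN(f)→g](π[e,y,d,f,z]((ρ[f/e](S) ⋈[f=e] (π[e](S) ⋈[e=d] γ[y; COUNT(*)→d](R))))) → 1

E1 and E2 produce the same multiset:
y | g
q | 3

yes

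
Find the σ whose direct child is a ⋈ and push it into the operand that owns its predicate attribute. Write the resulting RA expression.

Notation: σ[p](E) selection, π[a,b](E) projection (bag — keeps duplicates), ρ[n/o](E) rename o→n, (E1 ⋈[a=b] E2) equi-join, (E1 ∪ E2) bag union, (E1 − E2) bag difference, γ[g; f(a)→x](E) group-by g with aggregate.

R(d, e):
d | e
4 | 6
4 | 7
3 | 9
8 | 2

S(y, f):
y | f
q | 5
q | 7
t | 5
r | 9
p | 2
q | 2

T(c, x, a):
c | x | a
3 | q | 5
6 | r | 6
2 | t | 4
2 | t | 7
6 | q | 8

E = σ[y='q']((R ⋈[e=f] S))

σ filters on y, owned by the right side.
E' = (R ⋈[e=f] σ[y='q'](S))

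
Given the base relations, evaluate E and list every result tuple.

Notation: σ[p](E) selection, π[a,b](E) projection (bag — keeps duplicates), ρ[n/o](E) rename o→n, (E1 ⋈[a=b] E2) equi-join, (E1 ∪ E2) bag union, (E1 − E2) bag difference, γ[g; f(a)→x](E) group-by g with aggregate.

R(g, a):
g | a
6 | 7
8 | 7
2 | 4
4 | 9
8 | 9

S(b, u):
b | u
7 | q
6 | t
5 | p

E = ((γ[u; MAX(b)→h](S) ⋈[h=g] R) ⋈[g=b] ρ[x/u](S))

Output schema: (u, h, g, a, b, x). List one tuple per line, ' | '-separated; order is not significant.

Stepwise |·|:
  S → 3
  γ[u; MAX(b)→h](S) → 3
  R → 5
  (γ[u; MAX(b)→h](S) ⋈[h=g] R) → 1
  S → 3
  ρ[x/u](S) → 3
  ((γ[u; MAX(b)→h](S) ⋈[h=g] R) ⋈[g=b] ρ[x/u](S)) → 1

== RESULT ==
u | h | g | a | b | x
t | 6 | 6 | 7 | 6 | t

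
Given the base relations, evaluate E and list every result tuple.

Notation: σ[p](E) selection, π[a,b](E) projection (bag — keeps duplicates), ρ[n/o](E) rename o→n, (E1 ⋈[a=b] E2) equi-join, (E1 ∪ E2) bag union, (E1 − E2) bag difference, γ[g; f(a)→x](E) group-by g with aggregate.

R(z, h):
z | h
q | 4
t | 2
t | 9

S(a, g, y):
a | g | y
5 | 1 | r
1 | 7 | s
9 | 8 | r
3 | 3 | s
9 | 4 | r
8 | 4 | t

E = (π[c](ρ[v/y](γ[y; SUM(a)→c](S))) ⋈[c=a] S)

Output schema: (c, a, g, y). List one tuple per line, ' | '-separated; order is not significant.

Row counts bottom-up:
  S → 6
  γ[y; SUM(a)→c](S) → 3
  ρ[v/y](γ[y; SUM(a)→c](S)) → 3
  π[c](ρ[v/y](γ[y; SUM(a)→c](S))) → 3
  S → 6
  (π[c](ρ[v/y](γ[y; SUM(a)→c](S))) ⋈[c=a] S) → 1

== RESULT ==
c | a | g | y
8 | 8 | 4 | t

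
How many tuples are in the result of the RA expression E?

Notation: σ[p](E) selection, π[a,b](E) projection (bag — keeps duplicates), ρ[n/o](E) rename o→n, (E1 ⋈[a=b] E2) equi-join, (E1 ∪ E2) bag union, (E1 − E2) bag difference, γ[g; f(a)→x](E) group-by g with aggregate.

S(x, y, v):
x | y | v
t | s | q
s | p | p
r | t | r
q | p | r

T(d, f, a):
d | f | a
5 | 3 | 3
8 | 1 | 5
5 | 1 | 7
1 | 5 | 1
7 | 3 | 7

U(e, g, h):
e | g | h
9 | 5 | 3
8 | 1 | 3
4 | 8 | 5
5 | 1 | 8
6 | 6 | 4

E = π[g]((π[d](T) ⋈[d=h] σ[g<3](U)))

Row counts bottom-up:
  T → 5
  π[d](T) → 5
  U → 5
  σ[g<3](U) → 2
  (π[d](T) ⋈[d=h] σ[g<3](U)) → 1
  π[g]((π[d](T) ⋈[d=h] σ[g<3](U))) → 1

|E| = 1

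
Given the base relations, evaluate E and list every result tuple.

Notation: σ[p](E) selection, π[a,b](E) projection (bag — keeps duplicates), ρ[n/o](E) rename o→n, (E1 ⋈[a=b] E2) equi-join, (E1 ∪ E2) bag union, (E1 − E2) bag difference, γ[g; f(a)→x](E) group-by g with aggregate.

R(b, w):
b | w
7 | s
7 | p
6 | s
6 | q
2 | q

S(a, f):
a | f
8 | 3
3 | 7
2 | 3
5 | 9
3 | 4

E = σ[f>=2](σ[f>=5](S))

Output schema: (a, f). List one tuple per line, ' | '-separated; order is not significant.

Subexpression sizes:
  S → 5
  σ[f>=5](S) → 2
  σ[f>=2](σ[f>=5](S)) → 2

== RESULT ==
a | f
3 | 7
5 | 9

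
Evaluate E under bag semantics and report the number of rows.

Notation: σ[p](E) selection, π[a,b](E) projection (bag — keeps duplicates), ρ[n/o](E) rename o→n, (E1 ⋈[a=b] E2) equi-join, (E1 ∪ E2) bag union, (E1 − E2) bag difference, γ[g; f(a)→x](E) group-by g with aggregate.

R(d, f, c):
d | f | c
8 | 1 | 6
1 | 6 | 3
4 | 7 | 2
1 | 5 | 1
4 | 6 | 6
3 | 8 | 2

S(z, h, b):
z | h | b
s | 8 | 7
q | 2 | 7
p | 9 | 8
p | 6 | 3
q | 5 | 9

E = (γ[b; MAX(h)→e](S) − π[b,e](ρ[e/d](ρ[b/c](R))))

Per-node cardinality:
  S → 5
  γ[b; MAX(h)→e](S) → 4
  R → 6
  ρ[b/c](R) → 6
  ρ[e/d](ρ[b/c](R)) → 6
  π[b,e](ρ[e/d](ρ[b/c](R))) → 6
  (γ[b; MAX(h)→e](S) − π[b,e](ρ[e/d](ρ[b/c](R)))) → 4

|E| = 4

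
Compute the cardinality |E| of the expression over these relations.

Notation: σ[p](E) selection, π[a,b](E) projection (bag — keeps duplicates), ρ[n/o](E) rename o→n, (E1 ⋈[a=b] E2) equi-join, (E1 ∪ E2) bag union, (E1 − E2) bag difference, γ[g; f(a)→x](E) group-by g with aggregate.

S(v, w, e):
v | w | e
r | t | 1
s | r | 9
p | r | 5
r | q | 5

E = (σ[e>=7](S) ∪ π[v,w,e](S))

Per-node cardinality:
  S → 4
  σ[e>=7](S) → 1
  S → 4
  π[v,w,e](S) → 4
  (σ[e>=7](S) ∪ π[v,w,e](S)) → 5

|E| = 5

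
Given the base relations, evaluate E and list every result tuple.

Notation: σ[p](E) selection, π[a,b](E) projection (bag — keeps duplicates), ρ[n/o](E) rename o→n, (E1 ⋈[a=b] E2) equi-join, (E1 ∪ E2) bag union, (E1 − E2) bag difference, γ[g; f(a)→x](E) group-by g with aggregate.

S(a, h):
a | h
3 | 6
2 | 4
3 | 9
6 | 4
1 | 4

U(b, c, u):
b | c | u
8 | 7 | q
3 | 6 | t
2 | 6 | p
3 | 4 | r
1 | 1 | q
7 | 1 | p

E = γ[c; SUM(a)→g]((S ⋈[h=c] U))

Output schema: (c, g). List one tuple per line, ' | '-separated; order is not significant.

Subexpression sizes:
  S → 5
  U → 6
  (S ⋈[h=c] U) → 5
  γ[c; SUM(a)→g]((S ⋈[h=c] U)) → 2

== RESULT ==
c | g
4 | 9
6 | 6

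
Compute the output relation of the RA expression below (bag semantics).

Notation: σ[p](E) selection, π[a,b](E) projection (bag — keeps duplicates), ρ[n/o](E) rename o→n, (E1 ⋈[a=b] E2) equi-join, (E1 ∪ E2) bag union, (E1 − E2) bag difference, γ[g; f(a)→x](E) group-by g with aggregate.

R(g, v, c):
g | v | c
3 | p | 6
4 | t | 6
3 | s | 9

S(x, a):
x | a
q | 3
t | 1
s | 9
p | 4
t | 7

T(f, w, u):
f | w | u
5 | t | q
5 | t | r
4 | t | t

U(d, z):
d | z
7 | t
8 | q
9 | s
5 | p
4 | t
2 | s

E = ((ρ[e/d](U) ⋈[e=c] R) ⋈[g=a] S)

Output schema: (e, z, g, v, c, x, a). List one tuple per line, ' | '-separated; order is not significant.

Per-node cardinality:
  U → 6
  ρ[e/d](U) → 6
  R → 3
  (ρ[e/d](U) ⋈[e=c] R) → 1
  S → 5
  ((ρ[e/d](U) ⋈[e=c] R) ⋈[g=a] S) → 1

== RESULT ==
e | z | g | v | c | x | a
9 | s | 3 | s | 9 | q | 3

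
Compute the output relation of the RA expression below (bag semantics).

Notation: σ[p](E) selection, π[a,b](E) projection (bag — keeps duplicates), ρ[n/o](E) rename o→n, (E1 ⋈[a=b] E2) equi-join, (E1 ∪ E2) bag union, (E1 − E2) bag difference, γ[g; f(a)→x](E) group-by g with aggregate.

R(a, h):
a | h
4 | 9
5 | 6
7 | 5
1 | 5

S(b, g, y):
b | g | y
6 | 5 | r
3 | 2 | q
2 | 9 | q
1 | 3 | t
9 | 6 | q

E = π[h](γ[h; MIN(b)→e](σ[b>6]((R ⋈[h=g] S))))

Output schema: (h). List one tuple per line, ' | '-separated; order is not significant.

Subexpression sizes:
  R → 4
  S → 5
  (R ⋈[h=g] S) → 4
  σ[b>6]((R ⋈[h=g] S)) → 1
  γ[h; MIN(b)→e](σ[b>6]((R ⋈[h=g] S))) → 1
  π[h](γ[h; MIN(b)→e](σ[b>6]((R ⋈[h=g] S)))) → 1

== RESULT ==
h
6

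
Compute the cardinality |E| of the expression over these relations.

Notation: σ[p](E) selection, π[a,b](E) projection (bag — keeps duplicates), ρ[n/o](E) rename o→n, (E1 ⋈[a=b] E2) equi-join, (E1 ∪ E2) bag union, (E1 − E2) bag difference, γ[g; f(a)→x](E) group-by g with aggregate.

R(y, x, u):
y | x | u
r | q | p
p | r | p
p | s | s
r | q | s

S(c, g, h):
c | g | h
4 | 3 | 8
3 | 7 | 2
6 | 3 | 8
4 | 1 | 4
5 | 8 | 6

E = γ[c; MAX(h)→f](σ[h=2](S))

Stepwise |·|:
  S → 5
  σ[h=2](S) → 1
  γ[c; MAX(h)→f](σ[h=2](S)) → 1

|E| = 1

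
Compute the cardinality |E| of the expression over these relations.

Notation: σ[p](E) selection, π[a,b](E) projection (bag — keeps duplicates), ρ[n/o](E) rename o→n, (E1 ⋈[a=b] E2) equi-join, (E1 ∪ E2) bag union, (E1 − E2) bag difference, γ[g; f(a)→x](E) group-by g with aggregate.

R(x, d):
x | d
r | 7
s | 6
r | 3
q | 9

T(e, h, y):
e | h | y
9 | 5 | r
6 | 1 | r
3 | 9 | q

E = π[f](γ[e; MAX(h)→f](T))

Stepwise |·|:
  T → 3
  γ[e; MAX(h)→f](T) → 3
  π[f](γ[e; MAX(h)→f](T)) → 3

|E| = 3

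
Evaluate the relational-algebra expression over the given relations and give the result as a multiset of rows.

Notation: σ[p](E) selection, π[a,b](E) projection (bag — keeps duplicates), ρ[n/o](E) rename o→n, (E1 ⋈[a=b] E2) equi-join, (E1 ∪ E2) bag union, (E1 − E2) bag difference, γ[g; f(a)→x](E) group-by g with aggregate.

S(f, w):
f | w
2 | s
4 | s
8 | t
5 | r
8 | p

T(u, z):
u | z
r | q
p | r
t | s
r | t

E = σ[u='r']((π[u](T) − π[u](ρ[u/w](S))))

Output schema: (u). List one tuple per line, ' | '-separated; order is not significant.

Per-node cardinality:
  T → 4
  π[u](T) → 4
  S → 5
  ρ[u/w](S) → 5
  π[u](ρ[u/w](S)) → 5
  (π[u](T) − π[u](ρ[u/w](S))) → 1
  σ[u='r']((π[u](T) − π[u](ρ[u/w](S)))) → 1

== RESULT ==
u
r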